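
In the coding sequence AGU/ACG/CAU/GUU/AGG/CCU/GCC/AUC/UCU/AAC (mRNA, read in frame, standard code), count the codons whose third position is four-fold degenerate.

5

Codon 1 AGU (Ser): third position 2-fold.
Codon 2 ACG (Thr): third position 4-fold.
Codon 3 CAU (His): third position 2-fold.
Codon 4 GUU (Val): third position 4-fold.
Codon 5 AGG (Arg): third position 2-fold.
Codon 6 CCU (Pro): third position 4-fold.
Codon 7 GCC (Ala): third position 4-fold.
Codon 8 AUC (Ile): third position 3-fold.
Codon 9 UCU (Ser): third position 4-fold.
Codon 10 AAC (Asn): third position 2-fold.
Four-fold degenerate third positions: 5.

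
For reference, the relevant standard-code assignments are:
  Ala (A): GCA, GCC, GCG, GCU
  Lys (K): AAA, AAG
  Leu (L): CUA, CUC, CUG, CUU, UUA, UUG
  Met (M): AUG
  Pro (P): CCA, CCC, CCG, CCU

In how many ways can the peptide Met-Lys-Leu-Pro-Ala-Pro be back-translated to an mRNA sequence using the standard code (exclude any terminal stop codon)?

768

Met: 1 codon.
Lys: 2 codons.
Leu: 6 codons.
Pro: 4 codons.
Ala: 4 codons.
Pro: 4 codons.
1 × 2 × 6 × 4 × 4 × 4 = 768.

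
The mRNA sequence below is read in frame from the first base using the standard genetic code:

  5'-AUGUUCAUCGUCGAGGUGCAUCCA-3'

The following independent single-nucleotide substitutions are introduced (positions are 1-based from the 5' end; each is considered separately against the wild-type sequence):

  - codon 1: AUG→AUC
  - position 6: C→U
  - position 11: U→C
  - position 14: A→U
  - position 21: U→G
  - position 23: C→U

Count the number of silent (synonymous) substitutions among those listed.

1

Codon 1: AUG (Met) → AUC (Ile) — missense.
Codon 2: UUC (Phe) → UUU (Phe) — synonymous.
Codon 4: GUC (Val) → GCC (Ala) — missense.
Codon 5: GAG (Glu) → GUG (Val) — missense.
Codon 7: CAU (His) → CAG (Gln) — missense.
Codon 8: CCA (Pro) → CUA (Leu) — missense.
Synonymous: 1 of 6.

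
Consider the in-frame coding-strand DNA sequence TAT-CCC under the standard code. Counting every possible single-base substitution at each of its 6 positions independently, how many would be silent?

4

Codon 1 (TAT, Tyr): 1 synonymous substitution.
Codon 2 (CCC, Pro): 3 synonymous substitutions.
Total: 1 + 3 = 4.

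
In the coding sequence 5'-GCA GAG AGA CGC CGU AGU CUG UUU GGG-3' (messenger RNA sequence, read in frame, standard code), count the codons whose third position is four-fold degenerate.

Codon 1 GCA (Ala): third position 4-fold.
Codon 2 GAG (Glu): third position 2-fold.
Codon 3 AGA (Arg): third position 2-fold.
Codon 4 CGC (Arg): third position 4-fold.
Codon 5 CGU (Arg): third position 4-fold.
Codon 6 AGU (Ser): third position 2-fold.
Codon 7 CUG (Leu): third position 4-fold.
Codon 8 UUU (Phe): third position 2-fold.
Codon 9 GGG (Gly): third position 4-fold.
Four-fold degenerate third positions: 5.

5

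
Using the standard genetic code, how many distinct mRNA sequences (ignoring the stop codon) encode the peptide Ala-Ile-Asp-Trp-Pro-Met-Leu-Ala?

2304

Ala: 4 codons.
Ile: 3 codons.
Asp: 2 codons.
Trp: 1 codon.
Pro: 4 codons.
Met: 1 codon.
Leu: 6 codons.
Ala: 4 codons.
4 × 3 × 2 × 1 × 4 × 1 × 6 × 4 = 2304.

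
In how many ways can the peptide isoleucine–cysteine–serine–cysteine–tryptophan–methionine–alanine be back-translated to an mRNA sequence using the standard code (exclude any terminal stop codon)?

288

Ile: 3 codons.
Cys: 2 codons.
Ser: 6 codons.
Cys: 2 codons.
Trp: 1 codon.
Met: 1 codon.
Ala: 4 codons.
3 × 2 × 6 × 2 × 1 × 1 × 4 = 288.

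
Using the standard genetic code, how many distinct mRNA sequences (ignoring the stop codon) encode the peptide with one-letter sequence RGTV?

384

Arg: 6 codons.
Gly: 4 codons.
Thr: 4 codons.
Val: 4 codons.
6 × 4 × 4 × 4 = 384.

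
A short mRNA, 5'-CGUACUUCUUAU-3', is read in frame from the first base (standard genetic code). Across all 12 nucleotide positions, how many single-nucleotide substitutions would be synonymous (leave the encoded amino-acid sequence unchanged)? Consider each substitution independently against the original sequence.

10

Codon 1 (CGU, Arg): 3 synonymous substitutions.
Codon 2 (ACU, Thr): 3 synonymous substitutions.
Codon 3 (UCU, Ser): 3 synonymous substitutions.
Codon 4 (UAU, Tyr): 1 synonymous substitution.
Total: 3 + 3 + 3 + 1 = 10.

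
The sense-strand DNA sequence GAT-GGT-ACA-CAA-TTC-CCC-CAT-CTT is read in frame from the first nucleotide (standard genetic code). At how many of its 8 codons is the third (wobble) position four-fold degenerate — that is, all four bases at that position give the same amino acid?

Codon 1 GAT (Asp): third position 2-fold.
Codon 2 GGT (Gly): third position 4-fold.
Codon 3 ACA (Thr): third position 4-fold.
Codon 4 CAA (Gln): third position 2-fold.
Codon 5 TTC (Phe): third position 2-fold.
Codon 6 CCC (Pro): third position 4-fold.
Codon 7 CAT (His): third position 2-fold.
Codon 8 CTT (Leu): third position 4-fold.
Four-fold degenerate third positions: 4.

4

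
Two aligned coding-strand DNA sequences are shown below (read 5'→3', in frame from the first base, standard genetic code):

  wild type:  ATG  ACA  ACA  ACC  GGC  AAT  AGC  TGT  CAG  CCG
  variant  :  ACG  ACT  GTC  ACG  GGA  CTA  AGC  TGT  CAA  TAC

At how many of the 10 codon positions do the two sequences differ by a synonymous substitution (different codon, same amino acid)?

Codon 1: ATG Met / ACG Thr — nonsynonymous.
Codon 2: ACA Thr / ACT Thr — synonymous.
Codon 3: ACA Thr / GTC Val — nonsynonymous.
Codon 4: ACC Thr / ACG Thr — synonymous.
Codon 5: GGC Gly / GGA Gly — synonymous.
Codon 6: AAT Asn / CTA Leu — nonsynonymous.
Codon 7: AGC Ser / AGC Ser — identical.
Codon 8: TGT Cys / TGT Cys — identical.
Codon 9: CAG Gln / CAA Gln — synonymous.
Codon 10: CCG Pro / TAC Tyr — nonsynonymous.
Synonymous differences: 4.

4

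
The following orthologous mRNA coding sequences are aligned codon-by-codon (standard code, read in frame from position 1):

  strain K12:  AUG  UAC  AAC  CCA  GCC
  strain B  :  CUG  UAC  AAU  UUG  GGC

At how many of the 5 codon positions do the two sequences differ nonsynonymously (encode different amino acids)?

3

Codon 1: AUG Met / CUG Leu — nonsynonymous.
Codon 2: UAC Tyr / UAC Tyr — identical.
Codon 3: AAC Asn / AAU Asn — synonymous.
Codon 4: CCA Pro / UUG Leu — nonsynonymous.
Codon 5: GCC Ala / GGC Gly — nonsynonymous.
Nonsynonymous differences: 3.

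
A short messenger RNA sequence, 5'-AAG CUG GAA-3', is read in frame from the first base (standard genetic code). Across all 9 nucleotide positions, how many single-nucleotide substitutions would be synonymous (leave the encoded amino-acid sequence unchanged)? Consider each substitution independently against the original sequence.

Codon 1 (AAG, Lys): 1 synonymous substitution.
Codon 2 (CUG, Leu): 4 synonymous substitutions.
Codon 3 (GAA, Glu): 1 synonymous substitution.
Total: 1 + 4 + 1 = 6.

6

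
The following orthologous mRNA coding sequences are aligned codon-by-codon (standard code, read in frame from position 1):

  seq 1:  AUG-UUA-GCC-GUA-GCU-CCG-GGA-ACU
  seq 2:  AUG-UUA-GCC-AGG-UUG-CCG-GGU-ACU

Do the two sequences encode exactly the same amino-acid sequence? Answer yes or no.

no

Codon 1: AUG Met / AUG Met — identical.
Codon 2: UUA Leu / UUA Leu — identical.
Codon 3: GCC Ala / GCC Ala — identical.
Codon 4: GUA Val / AGG Arg — nonsynonymous.
Codon 5: GCU Ala / UUG Leu — nonsynonymous.
Codon 6: CCG Pro / CCG Pro — identical.
Codon 7: GGA Gly / GGU Gly — synonymous.
Codon 8: ACU Thr / ACU Thr — identical.
Nonsynonymous differences: 2 → different protein.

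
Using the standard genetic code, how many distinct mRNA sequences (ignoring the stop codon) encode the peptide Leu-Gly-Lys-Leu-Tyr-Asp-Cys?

2304

Leu: 6 codons.
Gly: 4 codons.
Lys: 2 codons.
Leu: 6 codons.
Tyr: 2 codons.
Asp: 2 codons.
Cys: 2 codons.
6 × 4 × 2 × 6 × 2 × 2 × 2 = 2304.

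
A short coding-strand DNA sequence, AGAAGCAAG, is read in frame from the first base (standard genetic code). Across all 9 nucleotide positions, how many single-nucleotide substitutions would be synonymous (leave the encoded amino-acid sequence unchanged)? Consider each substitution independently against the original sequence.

Codon 1 (AGA, Arg): 2 synonymous substitutions.
Codon 2 (AGC, Ser): 1 synonymous substitution.
Codon 3 (AAG, Lys): 1 synonymous substitution.
Total: 2 + 1 + 1 = 4.

4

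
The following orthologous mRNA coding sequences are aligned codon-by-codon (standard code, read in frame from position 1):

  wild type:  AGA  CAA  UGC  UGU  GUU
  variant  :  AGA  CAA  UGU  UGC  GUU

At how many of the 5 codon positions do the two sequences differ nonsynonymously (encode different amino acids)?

Codon 1: AGA Arg / AGA Arg — identical.
Codon 2: CAA Gln / CAA Gln — identical.
Codon 3: UGC Cys / UGU Cys — synonymous.
Codon 4: UGU Cys / UGC Cys — synonymous.
Codon 5: GUU Val / GUU Val — identical.
Nonsynonymous differences: 0.

0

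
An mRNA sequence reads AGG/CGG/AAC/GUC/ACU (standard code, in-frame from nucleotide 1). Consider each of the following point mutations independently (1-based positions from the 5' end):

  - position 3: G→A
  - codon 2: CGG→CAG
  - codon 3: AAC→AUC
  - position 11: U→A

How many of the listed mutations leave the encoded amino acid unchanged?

1

Codon 1: AGG (Arg) → AGA (Arg) — synonymous.
Codon 2: CGG (Arg) → CAG (Gln) — missense.
Codon 3: AAC (Asn) → AUC (Ile) — missense.
Codon 4: GUC (Val) → GAC (Asp) — missense.
Synonymous: 1 of 4.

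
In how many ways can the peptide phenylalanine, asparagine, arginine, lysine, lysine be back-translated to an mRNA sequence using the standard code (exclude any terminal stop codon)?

Phe: 2 codons.
Asn: 2 codons.
Arg: 6 codons.
Lys: 2 codons.
Lys: 2 codons.
2 × 2 × 6 × 2 × 2 = 96.

96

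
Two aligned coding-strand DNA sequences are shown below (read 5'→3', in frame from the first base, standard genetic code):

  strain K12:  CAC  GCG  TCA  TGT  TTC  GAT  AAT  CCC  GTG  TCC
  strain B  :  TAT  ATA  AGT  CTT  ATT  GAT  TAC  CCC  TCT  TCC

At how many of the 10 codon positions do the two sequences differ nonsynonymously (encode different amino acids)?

Codon 1: CAC His / TAT Tyr — nonsynonymous.
Codon 2: GCG Ala / ATA Ile — nonsynonymous.
Codon 3: TCA Ser / AGT Ser — synonymous.
Codon 4: TGT Cys / CTT Leu — nonsynonymous.
Codon 5: TTC Phe / ATT Ile — nonsynonymous.
Codon 6: GAT Asp / GAT Asp — identical.
Codon 7: AAT Asn / TAC Tyr — nonsynonymous.
Codon 8: CCC Pro / CCC Pro — identical.
Codon 9: GTG Val / TCT Ser — nonsynonymous.
Codon 10: TCC Ser / TCC Ser — identical.
Nonsynonymous differences: 6.

6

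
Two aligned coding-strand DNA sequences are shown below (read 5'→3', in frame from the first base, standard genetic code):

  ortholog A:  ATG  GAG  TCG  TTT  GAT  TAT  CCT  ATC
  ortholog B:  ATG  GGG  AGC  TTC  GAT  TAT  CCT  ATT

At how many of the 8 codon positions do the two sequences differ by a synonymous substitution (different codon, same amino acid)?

Codon 1: ATG Met / ATG Met — identical.
Codon 2: GAG Glu / GGG Gly — nonsynonymous.
Codon 3: TCG Ser / AGC Ser — synonymous.
Codon 4: TTT Phe / TTC Phe — synonymous.
Codon 5: GAT Asp / GAT Asp — identical.
Codon 6: TAT Tyr / TAT Tyr — identical.
Codon 7: CCT Pro / CCT Pro — identical.
Codon 8: ATC Ile / ATT Ile — synonymous.
Synonymous differences: 3.

3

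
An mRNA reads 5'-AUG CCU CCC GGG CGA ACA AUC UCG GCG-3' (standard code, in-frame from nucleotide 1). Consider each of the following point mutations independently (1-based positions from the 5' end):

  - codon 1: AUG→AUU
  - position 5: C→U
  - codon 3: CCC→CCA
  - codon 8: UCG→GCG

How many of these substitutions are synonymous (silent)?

Codon 1: AUG (Met) → AUU (Ile) — missense.
Codon 2: CCU (Pro) → CUU (Leu) — missense.
Codon 3: CCC (Pro) → CCA (Pro) — synonymous.
Codon 8: UCG (Ser) → GCG (Ala) — missense.
Synonymous: 1 of 4.

1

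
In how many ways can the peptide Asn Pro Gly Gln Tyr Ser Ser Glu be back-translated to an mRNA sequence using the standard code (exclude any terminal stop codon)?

Asn: 2 codons.
Pro: 4 codons.
Gly: 4 codons.
Gln: 2 codons.
Tyr: 2 codons.
Ser: 6 codons.
Ser: 6 codons.
Glu: 2 codons.
2 × 4 × 4 × 2 × 2 × 6 × 6 × 2 = 9216.

9216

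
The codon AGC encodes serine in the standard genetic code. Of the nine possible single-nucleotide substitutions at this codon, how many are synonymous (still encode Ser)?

Position 1: none → 0 synonymous.
Position 2: none → 0 synonymous.
Position 3: AGT → 1 synonymous.
Total: 0 + 0 + 1 = 1.

1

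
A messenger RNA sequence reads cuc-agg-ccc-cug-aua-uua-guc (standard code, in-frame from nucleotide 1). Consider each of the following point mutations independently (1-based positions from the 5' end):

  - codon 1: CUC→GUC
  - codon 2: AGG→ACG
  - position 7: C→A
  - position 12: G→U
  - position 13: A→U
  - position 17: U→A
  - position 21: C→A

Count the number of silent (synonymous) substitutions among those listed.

Codon 1: CUC (Leu) → GUC (Val) — missense.
Codon 2: AGG (Arg) → ACG (Thr) — missense.
Codon 3: CCC (Pro) → ACC (Thr) — missense.
Codon 4: CUG (Leu) → CUU (Leu) — synonymous.
Codon 5: AUA (Ile) → UUA (Leu) — missense.
Codon 6: UUA (Leu) → UAA (Stop) — nonsense.
Codon 7: GUC (Val) → GUA (Val) — synonymous.
Synonymous: 2 of 7.

2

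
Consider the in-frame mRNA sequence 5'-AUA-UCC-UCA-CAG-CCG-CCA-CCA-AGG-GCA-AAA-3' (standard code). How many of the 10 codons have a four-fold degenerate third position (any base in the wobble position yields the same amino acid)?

Codon 1 AUA (Ile): third position 3-fold.
Codon 2 UCC (Ser): third position 4-fold.
Codon 3 UCA (Ser): third position 4-fold.
Codon 4 CAG (Gln): third position 2-fold.
Codon 5 CCG (Pro): third position 4-fold.
Codon 6 CCA (Pro): third position 4-fold.
Codon 7 CCA (Pro): third position 4-fold.
Codon 8 AGG (Arg): third position 2-fold.
Codon 9 GCA (Ala): third position 4-fold.
Codon 10 AAA (Lys): third position 2-fold.
Four-fold degenerate third positions: 6.

6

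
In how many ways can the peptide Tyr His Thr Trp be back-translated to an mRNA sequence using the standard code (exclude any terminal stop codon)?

16

Tyr: 2 codons.
His: 2 codons.
Thr: 4 codons.
Trp: 1 codon.
2 × 2 × 4 × 1 = 16.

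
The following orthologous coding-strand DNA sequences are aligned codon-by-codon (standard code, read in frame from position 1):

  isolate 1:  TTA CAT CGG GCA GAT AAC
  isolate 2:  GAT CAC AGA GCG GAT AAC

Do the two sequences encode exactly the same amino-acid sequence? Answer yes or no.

no

Codon 1: TTA Leu / GAT Asp — nonsynonymous.
Codon 2: CAT His / CAC His — synonymous.
Codon 3: CGG Arg / AGA Arg — synonymous.
Codon 4: GCA Ala / GCG Ala — synonymous.
Codon 5: GAT Asp / GAT Asp — identical.
Codon 6: AAC Asn / AAC Asn — identical.
Nonsynonymous differences: 1 → different protein.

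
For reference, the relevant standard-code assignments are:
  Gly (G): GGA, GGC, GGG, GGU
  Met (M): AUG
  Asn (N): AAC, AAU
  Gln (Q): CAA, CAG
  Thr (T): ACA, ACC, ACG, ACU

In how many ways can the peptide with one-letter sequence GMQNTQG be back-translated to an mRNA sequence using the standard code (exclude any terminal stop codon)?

512

Gly: 4 codons.
Met: 1 codon.
Gln: 2 codons.
Asn: 2 codons.
Thr: 4 codons.
Gln: 2 codons.
Gly: 4 codons.
4 × 1 × 2 × 2 × 4 × 2 × 4 = 512.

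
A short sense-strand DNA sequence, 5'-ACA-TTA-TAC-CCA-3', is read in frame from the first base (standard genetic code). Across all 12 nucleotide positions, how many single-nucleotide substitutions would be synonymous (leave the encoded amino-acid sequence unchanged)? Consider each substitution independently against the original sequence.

9

Codon 1 (ACA, Thr): 3 synonymous substitutions.
Codon 2 (TTA, Leu): 2 synonymous substitutions.
Codon 3 (TAC, Tyr): 1 synonymous substitution.
Codon 4 (CCA, Pro): 3 synonymous substitutions.
Total: 3 + 2 + 1 + 3 = 9.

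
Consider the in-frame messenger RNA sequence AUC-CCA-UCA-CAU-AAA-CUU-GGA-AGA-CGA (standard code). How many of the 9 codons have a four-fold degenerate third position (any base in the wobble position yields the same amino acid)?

5

Codon 1 AUC (Ile): third position 3-fold.
Codon 2 CCA (Pro): third position 4-fold.
Codon 3 UCA (Ser): third position 4-fold.
Codon 4 CAU (His): third position 2-fold.
Codon 5 AAA (Lys): third position 2-fold.
Codon 6 CUU (Leu): third position 4-fold.
Codon 7 GGA (Gly): third position 4-fold.
Codon 8 AGA (Arg): third position 2-fold.
Codon 9 CGA (Arg): third position 4-fold.
Four-fold degenerate third positions: 5.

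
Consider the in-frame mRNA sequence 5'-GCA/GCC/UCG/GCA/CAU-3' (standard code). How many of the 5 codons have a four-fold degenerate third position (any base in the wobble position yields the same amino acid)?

Codon 1 GCA (Ala): third position 4-fold.
Codon 2 GCC (Ala): third position 4-fold.
Codon 3 UCG (Ser): third position 4-fold.
Codon 4 GCA (Ala): third position 4-fold.
Codon 5 CAU (His): third position 2-fold.
Four-fold degenerate third positions: 4.

4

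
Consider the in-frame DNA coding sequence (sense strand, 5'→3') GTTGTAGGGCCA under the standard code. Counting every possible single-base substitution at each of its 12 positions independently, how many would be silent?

Codon 1 (GTT, Val): 3 synonymous substitutions.
Codon 2 (GTA, Val): 3 synonymous substitutions.
Codon 3 (GGG, Gly): 3 synonymous substitutions.
Codon 4 (CCA, Pro): 3 synonymous substitutions.
Total: 3 + 3 + 3 + 3 = 12.

12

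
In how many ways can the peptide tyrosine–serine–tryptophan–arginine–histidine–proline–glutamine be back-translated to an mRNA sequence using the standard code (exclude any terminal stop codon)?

Tyr: 2 codons.
Ser: 6 codons.
Trp: 1 codon.
Arg: 6 codons.
His: 2 codons.
Pro: 4 codons.
Gln: 2 codons.
2 × 6 × 1 × 6 × 2 × 4 × 2 = 1152.

1152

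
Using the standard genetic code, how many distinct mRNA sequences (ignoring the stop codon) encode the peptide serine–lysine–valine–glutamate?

Ser: 6 codons.
Lys: 2 codons.
Val: 4 codons.
Glu: 2 codons.
6 × 2 × 4 × 2 = 96.

96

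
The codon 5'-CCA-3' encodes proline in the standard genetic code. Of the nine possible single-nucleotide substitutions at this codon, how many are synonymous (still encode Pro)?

Position 1: none → 0 synonymous.
Position 2: none → 0 synonymous.
Position 3: CCT, CCC, CCG → 3 synonymous.
Total: 0 + 0 + 3 = 3.

3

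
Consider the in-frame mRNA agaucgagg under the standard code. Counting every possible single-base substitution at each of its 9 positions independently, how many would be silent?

Codon 1 (AGA, Arg): 2 synonymous substitutions.
Codon 2 (UCG, Ser): 3 synonymous substitutions.
Codon 3 (AGG, Arg): 2 synonymous substitutions.
Total: 2 + 3 + 2 = 7.

7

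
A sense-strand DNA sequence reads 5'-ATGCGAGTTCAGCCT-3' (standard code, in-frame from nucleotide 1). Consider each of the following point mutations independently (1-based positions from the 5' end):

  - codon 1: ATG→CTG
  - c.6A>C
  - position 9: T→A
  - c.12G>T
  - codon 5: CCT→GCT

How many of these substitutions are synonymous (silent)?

2

Codon 1: ATG (Met) → CTG (Leu) — missense.
Codon 2: CGA (Arg) → CGC (Arg) — synonymous.
Codon 3: GTT (Val) → GTA (Val) — synonymous.
Codon 4: CAG (Gln) → CAT (His) — missense.
Codon 5: CCT (Pro) → GCT (Ala) — missense.
Synonymous: 2 of 5.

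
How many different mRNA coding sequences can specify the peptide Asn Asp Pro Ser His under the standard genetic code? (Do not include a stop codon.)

192

Asn: 2 codons.
Asp: 2 codons.
Pro: 4 codons.
Ser: 6 codons.
His: 2 codons.
2 × 2 × 4 × 6 × 2 = 192.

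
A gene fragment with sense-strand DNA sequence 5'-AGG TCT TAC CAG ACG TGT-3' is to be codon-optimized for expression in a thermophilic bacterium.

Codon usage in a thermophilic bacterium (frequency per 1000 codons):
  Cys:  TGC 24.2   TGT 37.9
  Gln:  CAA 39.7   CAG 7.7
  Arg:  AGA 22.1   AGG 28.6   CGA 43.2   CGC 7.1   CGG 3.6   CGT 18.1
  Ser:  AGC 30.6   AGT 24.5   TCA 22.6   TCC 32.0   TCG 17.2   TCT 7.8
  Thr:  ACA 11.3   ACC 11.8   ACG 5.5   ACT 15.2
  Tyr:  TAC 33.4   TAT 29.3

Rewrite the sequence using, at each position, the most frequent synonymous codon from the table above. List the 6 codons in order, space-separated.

CGA TCC TAC CAA ACT TGT

Codon 1 (Arg): best is CGA at 43.2.
Codon 2 (Ser): best is TCC at 32.0.
Codon 3 (Tyr): best is TAC at 33.4.
Codon 4 (Gln): best is CAA at 39.7.
Codon 5 (Thr): best is ACT at 15.2.
Codon 6 (Cys): best is TGT at 37.9.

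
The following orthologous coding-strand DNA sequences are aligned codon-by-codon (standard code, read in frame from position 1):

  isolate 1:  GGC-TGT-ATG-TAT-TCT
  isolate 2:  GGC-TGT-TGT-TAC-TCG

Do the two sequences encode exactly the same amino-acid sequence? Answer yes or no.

no

Codon 1: GGC Gly / GGC Gly — identical.
Codon 2: TGT Cys / TGT Cys — identical.
Codon 3: ATG Met / TGT Cys — nonsynonymous.
Codon 4: TAT Tyr / TAC Tyr — synonymous.
Codon 5: TCT Ser / TCG Ser — synonymous.
Nonsynonymous differences: 1 → different protein.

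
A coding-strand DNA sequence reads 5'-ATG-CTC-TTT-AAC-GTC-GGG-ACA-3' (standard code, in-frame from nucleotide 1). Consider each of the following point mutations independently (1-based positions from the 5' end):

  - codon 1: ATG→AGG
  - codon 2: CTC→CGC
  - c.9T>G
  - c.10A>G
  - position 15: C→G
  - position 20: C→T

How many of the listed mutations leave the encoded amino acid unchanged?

Codon 1: ATG (Met) → AGG (Arg) — missense.
Codon 2: CTC (Leu) → CGC (Arg) — missense.
Codon 3: TTT (Phe) → TTG (Leu) — missense.
Codon 4: AAC (Asn) → GAC (Asp) — missense.
Codon 5: GTC (Val) → GTG (Val) — synonymous.
Codon 7: ACA (Thr) → ATA (Ile) — missense.
Synonymous: 1 of 6.

1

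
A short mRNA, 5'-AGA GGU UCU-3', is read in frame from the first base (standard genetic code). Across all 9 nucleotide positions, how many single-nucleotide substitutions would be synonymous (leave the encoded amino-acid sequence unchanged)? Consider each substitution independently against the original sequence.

Codon 1 (AGA, Arg): 2 synonymous substitutions.
Codon 2 (GGU, Gly): 3 synonymous substitutions.
Codon 3 (UCU, Ser): 3 synonymous substitutions.
Total: 2 + 3 + 3 = 8.

8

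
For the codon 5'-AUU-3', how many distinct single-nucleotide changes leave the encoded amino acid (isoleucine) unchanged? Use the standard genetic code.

2

Position 1: none → 0 synonymous.
Position 2: none → 0 synonymous.
Position 3: AUC, AUA → 2 synonymous.
Total: 0 + 0 + 2 = 2.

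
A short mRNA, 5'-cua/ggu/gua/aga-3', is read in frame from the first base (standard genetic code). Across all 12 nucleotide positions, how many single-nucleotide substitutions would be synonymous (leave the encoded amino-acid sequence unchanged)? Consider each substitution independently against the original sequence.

12

Codon 1 (CUA, Leu): 4 synonymous substitutions.
Codon 2 (GGU, Gly): 3 synonymous substitutions.
Codon 3 (GUA, Val): 3 synonymous substitutions.
Codon 4 (AGA, Arg): 2 synonymous substitutions.
Total: 4 + 3 + 3 + 2 = 12.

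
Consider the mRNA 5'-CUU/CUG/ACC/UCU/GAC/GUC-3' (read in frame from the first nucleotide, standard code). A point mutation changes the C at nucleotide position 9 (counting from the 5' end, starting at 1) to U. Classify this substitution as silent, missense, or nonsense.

silent

Position 9 falls in codon 3: ACC → Thr.
After the substitution the codon is ACU → Thr.
Both encode Thr, so the change is synonymous.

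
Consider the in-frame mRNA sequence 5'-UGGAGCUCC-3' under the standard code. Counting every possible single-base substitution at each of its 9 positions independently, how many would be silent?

4

Codon 1 (UGG, Trp): 0 synonymous substitutions.
Codon 2 (AGC, Ser): 1 synonymous substitution.
Codon 3 (UCC, Ser): 3 synonymous substitutions.
Total: 0 + 1 + 3 = 4.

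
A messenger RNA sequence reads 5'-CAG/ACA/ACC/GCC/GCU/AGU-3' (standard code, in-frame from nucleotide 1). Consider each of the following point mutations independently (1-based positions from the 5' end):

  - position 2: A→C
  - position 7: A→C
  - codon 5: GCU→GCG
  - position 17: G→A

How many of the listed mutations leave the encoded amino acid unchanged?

1

Codon 1: CAG (Gln) → CCG (Pro) — missense.
Codon 3: ACC (Thr) → CCC (Pro) — missense.
Codon 5: GCU (Ala) → GCG (Ala) — synonymous.
Codon 6: AGU (Ser) → AAU (Asn) — missense.
Synonymous: 1 of 4.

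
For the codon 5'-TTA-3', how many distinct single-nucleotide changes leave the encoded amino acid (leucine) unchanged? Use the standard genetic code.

Position 1: CTA → 1 synonymous.
Position 2: none → 0 synonymous.
Position 3: TTG → 1 synonymous.
Total: 1 + 0 + 1 = 2.

2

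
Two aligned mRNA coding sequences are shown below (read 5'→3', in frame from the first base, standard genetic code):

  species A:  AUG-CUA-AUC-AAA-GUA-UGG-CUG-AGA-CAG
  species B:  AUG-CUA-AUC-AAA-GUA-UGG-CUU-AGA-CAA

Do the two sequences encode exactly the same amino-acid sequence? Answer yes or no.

yes

Codon 1: AUG Met / AUG Met — identical.
Codon 2: CUA Leu / CUA Leu — identical.
Codon 3: AUC Ile / AUC Ile — identical.
Codon 4: AAA Lys / AAA Lys — identical.
Codon 5: GUA Val / GUA Val — identical.
Codon 6: UGG Trp / UGG Trp — identical.
Codon 7: CUG Leu / CUU Leu — synonymous.
Codon 8: AGA Arg / AGA Arg — identical.
Codon 9: CAG Gln / CAA Gln — synonymous.
Nonsynonymous differences: 0 → same protein.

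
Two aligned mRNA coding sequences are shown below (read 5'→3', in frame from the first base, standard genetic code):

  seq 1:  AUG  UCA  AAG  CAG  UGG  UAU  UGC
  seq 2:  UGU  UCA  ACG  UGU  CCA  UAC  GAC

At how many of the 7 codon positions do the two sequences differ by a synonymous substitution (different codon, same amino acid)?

1

Codon 1: AUG Met / UGU Cys — nonsynonymous.
Codon 2: UCA Ser / UCA Ser — identical.
Codon 3: AAG Lys / ACG Thr — nonsynonymous.
Codon 4: CAG Gln / UGU Cys — nonsynonymous.
Codon 5: UGG Trp / CCA Pro — nonsynonymous.
Codon 6: UAU Tyr / UAC Tyr — synonymous.
Codon 7: UGC Cys / GAC Asp — nonsynonymous.
Synonymous differences: 1.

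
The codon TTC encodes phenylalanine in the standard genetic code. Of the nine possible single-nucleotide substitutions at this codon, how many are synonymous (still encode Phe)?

1

Position 1: none → 0 synonymous.
Position 2: none → 0 synonymous.
Position 3: TTT → 1 synonymous.
Total: 0 + 0 + 1 = 1.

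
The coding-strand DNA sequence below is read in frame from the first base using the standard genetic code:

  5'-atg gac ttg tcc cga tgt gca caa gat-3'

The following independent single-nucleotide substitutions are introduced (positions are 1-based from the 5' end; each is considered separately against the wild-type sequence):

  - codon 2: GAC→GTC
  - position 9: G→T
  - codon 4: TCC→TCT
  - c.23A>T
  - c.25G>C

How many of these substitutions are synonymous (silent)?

1

Codon 2: GAC (Asp) → GTC (Val) — missense.
Codon 3: TTG (Leu) → TTT (Phe) — missense.
Codon 4: TCC (Ser) → TCT (Ser) — synonymous.
Codon 8: CAA (Gln) → CTA (Leu) — missense.
Codon 9: GAT (Asp) → CAT (His) — missense.
Synonymous: 1 of 5.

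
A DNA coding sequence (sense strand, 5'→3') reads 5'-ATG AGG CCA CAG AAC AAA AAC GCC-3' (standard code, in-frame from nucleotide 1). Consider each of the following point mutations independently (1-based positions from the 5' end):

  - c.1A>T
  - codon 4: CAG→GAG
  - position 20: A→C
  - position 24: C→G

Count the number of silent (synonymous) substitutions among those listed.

1

Codon 1: ATG (Met) → TTG (Leu) — missense.
Codon 4: CAG (Gln) → GAG (Glu) — missense.
Codon 7: AAC (Asn) → ACC (Thr) — missense.
Codon 8: GCC (Ala) → GCG (Ala) — synonymous.
Synonymous: 1 of 4.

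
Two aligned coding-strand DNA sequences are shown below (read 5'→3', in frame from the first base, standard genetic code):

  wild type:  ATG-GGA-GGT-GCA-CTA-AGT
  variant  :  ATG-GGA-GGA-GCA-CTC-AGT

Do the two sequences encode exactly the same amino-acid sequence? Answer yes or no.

Codon 1: ATG Met / ATG Met — identical.
Codon 2: GGA Gly / GGA Gly — identical.
Codon 3: GGT Gly / GGA Gly — synonymous.
Codon 4: GCA Ala / GCA Ala — identical.
Codon 5: CTA Leu / CTC Leu — synonymous.
Codon 6: AGT Ser / AGT Ser — identical.
Nonsynonymous differences: 0 → same protein.

yes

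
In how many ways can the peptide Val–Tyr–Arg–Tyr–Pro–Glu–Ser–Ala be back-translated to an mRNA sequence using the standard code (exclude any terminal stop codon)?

18432

Val: 4 codons.
Tyr: 2 codons.
Arg: 6 codons.
Tyr: 2 codons.
Pro: 4 codons.
Glu: 2 codons.
Ser: 6 codons.
Ala: 4 codons.
4 × 2 × 6 × 2 × 4 × 2 × 6 × 4 = 18432.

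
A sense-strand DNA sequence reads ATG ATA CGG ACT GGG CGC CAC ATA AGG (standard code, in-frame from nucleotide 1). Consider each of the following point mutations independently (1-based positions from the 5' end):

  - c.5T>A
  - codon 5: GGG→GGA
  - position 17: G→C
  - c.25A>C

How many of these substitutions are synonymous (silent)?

Codon 2: ATA (Ile) → AAA (Lys) — missense.
Codon 5: GGG (Gly) → GGA (Gly) — synonymous.
Codon 6: CGC (Arg) → CCC (Pro) — missense.
Codon 9: AGG (Arg) → CGG (Arg) — synonymous.
Synonymous: 2 of 4.

2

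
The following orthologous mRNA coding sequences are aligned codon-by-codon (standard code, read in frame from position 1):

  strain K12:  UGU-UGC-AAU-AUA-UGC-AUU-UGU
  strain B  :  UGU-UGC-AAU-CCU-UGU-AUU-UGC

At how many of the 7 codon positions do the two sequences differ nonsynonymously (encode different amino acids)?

1

Codon 1: UGU Cys / UGU Cys — identical.
Codon 2: UGC Cys / UGC Cys — identical.
Codon 3: AAU Asn / AAU Asn — identical.
Codon 4: AUA Ile / CCU Pro — nonsynonymous.
Codon 5: UGC Cys / UGU Cys — synonymous.
Codon 6: AUU Ile / AUU Ile — identical.
Codon 7: UGU Cys / UGC Cys — synonymous.
Nonsynonymous differences: 1.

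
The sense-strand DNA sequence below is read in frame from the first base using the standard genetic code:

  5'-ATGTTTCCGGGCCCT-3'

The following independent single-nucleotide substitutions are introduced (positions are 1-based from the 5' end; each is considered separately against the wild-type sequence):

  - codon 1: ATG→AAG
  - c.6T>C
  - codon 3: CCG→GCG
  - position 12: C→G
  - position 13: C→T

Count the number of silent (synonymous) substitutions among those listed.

2

Codon 1: ATG (Met) → AAG (Lys) — missense.
Codon 2: TTT (Phe) → TTC (Phe) — synonymous.
Codon 3: CCG (Pro) → GCG (Ala) — missense.
Codon 4: GGC (Gly) → GGG (Gly) — synonymous.
Codon 5: CCT (Pro) → TCT (Ser) — missense.
Synonymous: 2 of 5.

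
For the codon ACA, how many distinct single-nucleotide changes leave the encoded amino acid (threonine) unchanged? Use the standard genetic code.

Position 1: none → 0 synonymous.
Position 2: none → 0 synonymous.
Position 3: ACT, ACC, ACG → 3 synonymous.
Total: 0 + 0 + 3 = 3.

3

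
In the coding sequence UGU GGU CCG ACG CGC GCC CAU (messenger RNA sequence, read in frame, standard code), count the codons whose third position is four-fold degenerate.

Codon 1 UGU (Cys): third position 2-fold.
Codon 2 GGU (Gly): third position 4-fold.
Codon 3 CCG (Pro): third position 4-fold.
Codon 4 ACG (Thr): third position 4-fold.
Codon 5 CGC (Arg): third position 4-fold.
Codon 6 GCC (Ala): third position 4-fold.
Codon 7 CAU (His): third position 2-fold.
Four-fold degenerate third positions: 5.

5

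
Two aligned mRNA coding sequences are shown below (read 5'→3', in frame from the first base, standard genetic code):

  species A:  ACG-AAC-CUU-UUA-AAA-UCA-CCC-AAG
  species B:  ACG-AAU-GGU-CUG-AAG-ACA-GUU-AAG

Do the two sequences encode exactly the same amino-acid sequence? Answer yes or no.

no

Codon 1: ACG Thr / ACG Thr — identical.
Codon 2: AAC Asn / AAU Asn — synonymous.
Codon 3: CUU Leu / GGU Gly — nonsynonymous.
Codon 4: UUA Leu / CUG Leu — synonymous.
Codon 5: AAA Lys / AAG Lys — synonymous.
Codon 6: UCA Ser / ACA Thr — nonsynonymous.
Codon 7: CCC Pro / GUU Val — nonsynonymous.
Codon 8: AAG Lys / AAG Lys — identical.
Nonsynonymous differences: 3 → different protein.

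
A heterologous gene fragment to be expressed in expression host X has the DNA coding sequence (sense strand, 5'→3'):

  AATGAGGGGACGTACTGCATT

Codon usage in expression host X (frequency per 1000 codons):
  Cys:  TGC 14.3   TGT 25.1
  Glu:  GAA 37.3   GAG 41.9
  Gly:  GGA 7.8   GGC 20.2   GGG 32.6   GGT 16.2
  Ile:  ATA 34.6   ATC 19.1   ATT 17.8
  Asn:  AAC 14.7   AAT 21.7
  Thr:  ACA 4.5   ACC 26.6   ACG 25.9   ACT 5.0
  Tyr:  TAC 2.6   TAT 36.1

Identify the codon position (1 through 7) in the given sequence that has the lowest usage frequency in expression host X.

Codon 1 AAT (Asn): 21.7 per 1000.
Codon 2 GAG (Glu): 41.9 per 1000.
Codon 3 GGG (Gly): 32.6 per 1000.
Codon 4 ACG (Thr): 25.9 per 1000.
Codon 5 TAC (Tyr): 2.6 per 1000.
Codon 6 TGC (Cys): 14.3 per 1000.
Codon 7 ATT (Ile): 17.8 per 1000.
Lowest frequency is 2.6 at codon 5.

5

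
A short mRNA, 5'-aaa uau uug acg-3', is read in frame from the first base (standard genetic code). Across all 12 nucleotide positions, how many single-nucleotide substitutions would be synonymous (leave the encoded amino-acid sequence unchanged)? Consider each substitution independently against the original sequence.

7

Codon 1 (AAA, Lys): 1 synonymous substitution.
Codon 2 (UAU, Tyr): 1 synonymous substitution.
Codon 3 (UUG, Leu): 2 synonymous substitutions.
Codon 4 (ACG, Thr): 3 synonymous substitutions.
Total: 1 + 1 + 2 + 3 = 7.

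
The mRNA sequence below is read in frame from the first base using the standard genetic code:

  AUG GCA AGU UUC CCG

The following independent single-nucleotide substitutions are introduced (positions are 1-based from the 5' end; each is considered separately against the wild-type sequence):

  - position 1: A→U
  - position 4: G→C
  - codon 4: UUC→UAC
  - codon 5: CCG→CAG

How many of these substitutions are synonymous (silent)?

Codon 1: AUG (Met) → UUG (Leu) — missense.
Codon 2: GCA (Ala) → CCA (Pro) — missense.
Codon 4: UUC (Phe) → UAC (Tyr) — missense.
Codon 5: CCG (Pro) → CAG (Gln) — missense.
Synonymous: 0 of 4.

0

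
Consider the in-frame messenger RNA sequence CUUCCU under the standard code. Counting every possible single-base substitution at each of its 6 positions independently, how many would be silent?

6

Codon 1 (CUU, Leu): 3 synonymous substitutions.
Codon 2 (CCU, Pro): 3 synonymous substitutions.
Total: 3 + 3 = 6.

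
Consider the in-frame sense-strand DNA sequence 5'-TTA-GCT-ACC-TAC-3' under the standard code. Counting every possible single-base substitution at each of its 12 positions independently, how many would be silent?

9

Codon 1 (TTA, Leu): 2 synonymous substitutions.
Codon 2 (GCT, Ala): 3 synonymous substitutions.
Codon 3 (ACC, Thr): 3 synonymous substitutions.
Codon 4 (TAC, Tyr): 1 synonymous substitution.
Total: 2 + 3 + 3 + 1 = 9.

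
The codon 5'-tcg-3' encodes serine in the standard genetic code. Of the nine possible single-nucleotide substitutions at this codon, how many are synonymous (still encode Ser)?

Position 1: none → 0 synonymous.
Position 2: none → 0 synonymous.
Position 3: TCT, TCC, TCA → 3 synonymous.
Total: 0 + 0 + 3 = 3.

3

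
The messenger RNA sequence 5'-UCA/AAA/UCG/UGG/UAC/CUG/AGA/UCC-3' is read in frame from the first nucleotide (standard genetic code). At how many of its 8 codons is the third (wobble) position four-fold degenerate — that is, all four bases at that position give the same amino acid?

Codon 1 UCA (Ser): third position 4-fold.
Codon 2 AAA (Lys): third position 2-fold.
Codon 3 UCG (Ser): third position 4-fold.
Codon 4 UGG (Trp): third position 1-fold.
Codon 5 UAC (Tyr): third position 2-fold.
Codon 6 CUG (Leu): third position 4-fold.
Codon 7 AGA (Arg): third position 2-fold.
Codon 8 UCC (Ser): third position 4-fold.
Four-fold degenerate third positions: 4.

4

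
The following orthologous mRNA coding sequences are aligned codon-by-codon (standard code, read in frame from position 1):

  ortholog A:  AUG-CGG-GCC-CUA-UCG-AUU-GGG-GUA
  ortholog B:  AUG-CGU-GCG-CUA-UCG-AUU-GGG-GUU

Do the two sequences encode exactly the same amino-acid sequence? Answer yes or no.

Codon 1: AUG Met / AUG Met — identical.
Codon 2: CGG Arg / CGU Arg — synonymous.
Codon 3: GCC Ala / GCG Ala — synonymous.
Codon 4: CUA Leu / CUA Leu — identical.
Codon 5: UCG Ser / UCG Ser — identical.
Codon 6: AUU Ile / AUU Ile — identical.
Codon 7: GGG Gly / GGG Gly — identical.
Codon 8: GUA Val / GUU Val — synonymous.
Nonsynonymous differences: 0 → same protein.

yes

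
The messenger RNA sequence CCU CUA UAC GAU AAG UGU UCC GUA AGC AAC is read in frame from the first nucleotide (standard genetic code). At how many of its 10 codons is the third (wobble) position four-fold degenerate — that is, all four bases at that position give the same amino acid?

4

Codon 1 CCU (Pro): third position 4-fold.
Codon 2 CUA (Leu): third position 4-fold.
Codon 3 UAC (Tyr): third position 2-fold.
Codon 4 GAU (Asp): third position 2-fold.
Codon 5 AAG (Lys): third position 2-fold.
Codon 6 UGU (Cys): third position 2-fold.
Codon 7 UCC (Ser): third position 4-fold.
Codon 8 GUA (Val): third position 4-fold.
Codon 9 AGC (Ser): third position 2-fold.
Codon 10 AAC (Asn): third position 2-fold.
Four-fold degenerate third positions: 4.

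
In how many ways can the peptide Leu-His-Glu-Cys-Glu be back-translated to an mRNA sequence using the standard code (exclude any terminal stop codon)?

96

Leu: 6 codons.
His: 2 codons.
Glu: 2 codons.
Cys: 2 codons.
Glu: 2 codons.
6 × 2 × 2 × 2 × 2 = 96.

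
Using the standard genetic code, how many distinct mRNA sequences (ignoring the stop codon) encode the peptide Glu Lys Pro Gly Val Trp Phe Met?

Glu: 2 codons.
Lys: 2 codons.
Pro: 4 codons.
Gly: 4 codons.
Val: 4 codons.
Trp: 1 codon.
Phe: 2 codons.
Met: 1 codon.
2 × 2 × 4 × 4 × 4 × 1 × 2 × 1 = 512.

512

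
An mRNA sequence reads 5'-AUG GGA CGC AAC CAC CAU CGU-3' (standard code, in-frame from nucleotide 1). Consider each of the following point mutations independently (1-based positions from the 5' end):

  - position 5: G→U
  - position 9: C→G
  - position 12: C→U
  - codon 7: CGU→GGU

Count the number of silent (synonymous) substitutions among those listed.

Codon 2: GGA (Gly) → GUA (Val) — missense.
Codon 3: CGC (Arg) → CGG (Arg) — synonymous.
Codon 4: AAC (Asn) → AAU (Asn) — synonymous.
Codon 7: CGU (Arg) → GGU (Gly) — missense.
Synonymous: 2 of 4.

2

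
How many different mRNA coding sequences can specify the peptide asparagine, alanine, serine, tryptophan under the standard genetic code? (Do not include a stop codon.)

48

Asn: 2 codons.
Ala: 4 codons.
Ser: 6 codons.
Trp: 1 codon.
2 × 4 × 6 × 1 = 48.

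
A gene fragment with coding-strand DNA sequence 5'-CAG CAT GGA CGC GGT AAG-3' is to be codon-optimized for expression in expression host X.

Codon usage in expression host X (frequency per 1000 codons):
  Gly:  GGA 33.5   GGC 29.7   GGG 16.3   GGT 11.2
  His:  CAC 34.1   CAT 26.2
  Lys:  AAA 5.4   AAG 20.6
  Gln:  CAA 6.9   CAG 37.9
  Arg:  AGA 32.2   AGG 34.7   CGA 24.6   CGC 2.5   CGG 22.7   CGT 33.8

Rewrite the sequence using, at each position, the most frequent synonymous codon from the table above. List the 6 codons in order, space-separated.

Codon 1 (Gln): best is CAG at 37.9.
Codon 2 (His): best is CAC at 34.1.
Codon 3 (Gly): best is GGA at 33.5.
Codon 4 (Arg): best is AGG at 34.7.
Codon 5 (Gly): best is GGA at 33.5.
Codon 6 (Lys): best is AAG at 20.6.

CAG CAC GGA AGG GGA AAG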